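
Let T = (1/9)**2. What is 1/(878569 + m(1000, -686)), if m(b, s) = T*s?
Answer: 81/71163403 ≈ 1.1382e-6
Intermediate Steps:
T = 1/81 (T = (1/9)**2 = 1/81 ≈ 0.012346)
m(b, s) = s/81
1/(878569 + m(1000, -686)) = 1/(878569 + (1/81)*(-686)) = 1/(878569 - 686/81) = 1/(71163403/81) = 81/71163403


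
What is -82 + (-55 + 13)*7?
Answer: -376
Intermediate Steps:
-82 + (-55 + 13)*7 = -82 - 42*7 = -82 - 294 = -376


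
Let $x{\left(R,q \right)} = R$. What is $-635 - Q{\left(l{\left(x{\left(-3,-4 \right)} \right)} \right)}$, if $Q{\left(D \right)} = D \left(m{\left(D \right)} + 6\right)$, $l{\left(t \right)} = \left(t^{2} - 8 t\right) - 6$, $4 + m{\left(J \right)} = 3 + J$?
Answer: $-1499$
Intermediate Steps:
$m{\left(J \right)} = -1 + J$ ($m{\left(J \right)} = -4 + \left(3 + J\right) = -1 + J$)
$l{\left(t \right)} = -6 + t^{2} - 8 t$
$Q{\left(D \right)} = D \left(5 + D\right)$ ($Q{\left(D \right)} = D \left(\left(-1 + D\right) + 6\right) = D \left(5 + D\right)$)
$-635 - Q{\left(l{\left(x{\left(-3,-4 \right)} \right)} \right)} = -635 - \left(-6 + \left(-3\right)^{2} - -24\right) \left(5 - \left(-18 - 9\right)\right) = -635 - \left(-6 + 9 + 24\right) \left(5 + \left(-6 + 9 + 24\right)\right) = -635 - 27 \left(5 + 27\right) = -635 - 27 \cdot 32 = -635 - 864 = -1499$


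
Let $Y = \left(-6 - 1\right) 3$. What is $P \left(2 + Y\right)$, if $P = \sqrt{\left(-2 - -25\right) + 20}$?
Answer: $- 19 \sqrt{43} \approx -124.59$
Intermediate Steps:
$Y = -21$ ($Y = \left(-7\right) 3 = -21$)
$P = \sqrt{43}$ ($P = \sqrt{\left(-2 + 25\right) + 20} = \sqrt{23 + 20} = \sqrt{43} \approx 6.5574$)
$P \left(2 + Y\right) = \sqrt{43} \left(2 - 21\right) = \sqrt{43} \left(-19\right) = - 19 \sqrt{43}$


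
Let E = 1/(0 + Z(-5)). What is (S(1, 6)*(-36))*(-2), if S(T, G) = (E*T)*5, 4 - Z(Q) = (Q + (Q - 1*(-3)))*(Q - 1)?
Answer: -180/19 ≈ -9.4737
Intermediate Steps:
Z(Q) = 4 - (-1 + Q)*(3 + 2*Q) (Z(Q) = 4 - (Q + (Q - 1*(-3)))*(Q - 1) = 4 - (Q + (Q + 3))*(-1 + Q) = 4 - (Q + (3 + Q))*(-1 + Q) = 4 - (3 + 2*Q)*(-1 + Q) = 4 - (-1 + Q)*(3 + 2*Q))
E = -1/38 (E = 1/(0 + (7 - 1*(-5) - 2*(-5)**2)) = 1/(0 + (7 + 5 - 2*25)) = 1/(0 + (7 + 5 - 50)) = 1/(0 - 38) = 1/(-38) = -1/38 ≈ -0.026316)
S(T, G) = -5*T/38 (S(T, G) = -T/38*5 = -5*T/38)
(S(1, 6)*(-36))*(-2) = (-5/38*1*(-36))*(-2) = -5/38*(-36)*(-2) = (90/19)*(-2) = -180/19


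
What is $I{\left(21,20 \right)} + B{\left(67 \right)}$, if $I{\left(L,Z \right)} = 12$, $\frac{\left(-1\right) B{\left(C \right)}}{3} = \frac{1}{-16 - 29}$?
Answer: $\frac{181}{15} \approx 12.067$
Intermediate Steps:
$B{\left(C \right)} = \frac{1}{15}$ ($B{\left(C \right)} = - \frac{3}{-16 - 29} = - \frac{3}{-45} = \left(-3\right) \left(- \frac{1}{45}\right) = \frac{1}{15}$)
$I{\left(21,20 \right)} + B{\left(67 \right)} = 12 + \frac{1}{15} = \frac{181}{15}$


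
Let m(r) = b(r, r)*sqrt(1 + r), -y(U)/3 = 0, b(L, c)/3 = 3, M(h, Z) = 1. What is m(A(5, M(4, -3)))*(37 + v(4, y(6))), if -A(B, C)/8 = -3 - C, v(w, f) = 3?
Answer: 360*sqrt(33) ≈ 2068.0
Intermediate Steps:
b(L, c) = 9 (b(L, c) = 3*3 = 9)
y(U) = 0 (y(U) = -3*0 = 0)
A(B, C) = 24 + 8*C (A(B, C) = -8*(-3 - C) = 24 + 8*C)
m(r) = 9*sqrt(1 + r)
m(A(5, M(4, -3)))*(37 + v(4, y(6))) = (9*sqrt(1 + (24 + 8*1)))*(37 + 3) = (9*sqrt(1 + (24 + 8)))*40 = (9*sqrt(1 + 32))*40 = (9*sqrt(33))*40 = 360*sqrt(33)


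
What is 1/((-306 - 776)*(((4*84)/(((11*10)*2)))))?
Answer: -55/90888 ≈ -0.00060514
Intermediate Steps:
1/((-306 - 776)*(((4*84)/(((11*10)*2))))) = 1/((-1082)*((336/((110*2))))) = -1/(1082*(336/220)) = -1/(1082*(336*(1/220))) = -1/(1082*84/55) = -1/1082*55/84 = -55/90888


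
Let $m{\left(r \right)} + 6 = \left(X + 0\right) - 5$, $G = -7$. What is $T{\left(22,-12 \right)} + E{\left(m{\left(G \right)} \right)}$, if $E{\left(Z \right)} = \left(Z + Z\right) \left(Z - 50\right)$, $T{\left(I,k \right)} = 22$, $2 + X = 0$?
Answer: $1660$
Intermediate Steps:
$X = -2$ ($X = -2 + 0 = -2$)
$m{\left(r \right)} = -13$ ($m{\left(r \right)} = -6 + \left(\left(-2 + 0\right) - 5\right) = -6 - 7 = -13$)
$E{\left(Z \right)} = 2 Z \left(-50 + Z\right)$
$T{\left(22,-12 \right)} + E{\left(m{\left(G \right)} \right)} = 22 + 2 \left(-13\right) \left(-50 - 13\right) = 22 + 2 \left(-13\right) \left(-63\right) = 22 + 1638 = 1660$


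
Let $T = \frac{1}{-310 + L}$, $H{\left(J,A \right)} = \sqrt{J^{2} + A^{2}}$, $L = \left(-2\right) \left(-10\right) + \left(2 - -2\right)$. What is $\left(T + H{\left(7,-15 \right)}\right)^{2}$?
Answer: $\frac{22412105}{81796} - \frac{\sqrt{274}}{143} \approx 273.88$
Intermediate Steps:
$L = 24$ ($L = 20 + \left(2 + 2\right) = 20 + 4 = 24$)
$H{\left(J,A \right)} = \sqrt{A^{2} + J^{2}}$
$T = - \frac{1}{286}$ ($T = \frac{1}{-310 + 24} = \frac{1}{-286} = - \frac{1}{286} \approx -0.0034965$)
$\left(T + H{\left(7,-15 \right)}\right)^{2} = \left(- \frac{1}{286} + \sqrt{\left(-15\right)^{2} + 7^{2}}\right)^{2} = \left(- \frac{1}{286} + \sqrt{225 + 49}\right)^{2} = \left(- \frac{1}{286} + \sqrt{274}\right)^{2}$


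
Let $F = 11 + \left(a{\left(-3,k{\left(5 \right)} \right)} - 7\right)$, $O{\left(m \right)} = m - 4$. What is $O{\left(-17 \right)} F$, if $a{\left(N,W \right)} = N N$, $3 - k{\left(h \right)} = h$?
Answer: $-273$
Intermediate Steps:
$k{\left(h \right)} = 3 - h$
$a{\left(N,W \right)} = N^{2}$
$O{\left(m \right)} = -4 + m$ ($O{\left(m \right)} = m - 4 = -4 + m$)
$F = 13$ ($F = 11 - \left(7 - \left(-3\right)^{2}\right) = 11 + \left(9 - 7\right) = 11 + 2 = 13$)
$O{\left(-17 \right)} F = \left(-4 - 17\right) 13 = \left(-21\right) 13 = -273$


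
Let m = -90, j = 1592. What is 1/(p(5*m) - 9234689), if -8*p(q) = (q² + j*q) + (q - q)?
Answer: -2/18340903 ≈ -1.0905e-7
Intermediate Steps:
p(q) = -199*q - q²/8 (p(q) = -((q² + 1592*q) + (q - q))/8 = -((q² + 1592*q) + 0)/8 = -(q² + 1592*q)/8 = -199*q - q²/8)
1/(p(5*m) - 9234689) = 1/(-5*(-90)*(1592 + 5*(-90))/8 - 9234689) = 1/(-⅛*(-450)*(1592 - 450) - 9234689) = 1/(-⅛*(-450)*1142 - 9234689) = 1/(128475/2 - 9234689) = 1/(-18340903/2) = -2/18340903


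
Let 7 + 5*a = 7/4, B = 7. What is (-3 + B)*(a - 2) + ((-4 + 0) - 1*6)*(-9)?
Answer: 389/5 ≈ 77.800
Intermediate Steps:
a = -21/20 (a = -7/5 + (7/4)/5 = -7/5 + (7*(¼))/5 = -7/5 + (⅕)*(7/4) = -7/5 + 7/20 = -21/20 ≈ -1.0500)
(-3 + B)*(a - 2) + ((-4 + 0) - 1*6)*(-9) = (-3 + 7)*(-21/20 - 2) + ((-4 + 0) - 1*6)*(-9) = 4*(-61/20) + (-4 - 6)*(-9) = -61/5 - 10*(-9) = -61/5 + 90 = 389/5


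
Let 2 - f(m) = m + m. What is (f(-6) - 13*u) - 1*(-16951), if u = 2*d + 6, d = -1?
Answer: 16913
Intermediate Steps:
u = 4 (u = 2*(-1) + 6 = -2 + 6 = 4)
f(m) = 2 - 2*m (f(m) = 2 - (m + m) = 2 - 2*m)
(f(-6) - 13*u) - 1*(-16951) = ((2 - 2*(-6)) - 13*4) - 1*(-16951) = ((2 + 12) - 52) + 16951 = (14 - 52) + 16951 = -38 + 16951 = 16913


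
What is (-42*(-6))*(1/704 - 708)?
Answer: -31401153/176 ≈ -1.7842e+5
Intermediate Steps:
(-42*(-6))*(1/704 - 708) = 252*(1/704 - 708) = 252*(-498431/704) = -31401153/176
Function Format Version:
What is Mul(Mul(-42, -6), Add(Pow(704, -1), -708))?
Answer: Rational(-31401153, 176) ≈ -1.7842e+5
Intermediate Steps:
Mul(Mul(-42, -6), Add(Pow(704, -1), -708)) = Mul(252, Add(Rational(1, 704), -708)) = Mul(252, Rational(-498431, 704)) = Rational(-31401153, 176)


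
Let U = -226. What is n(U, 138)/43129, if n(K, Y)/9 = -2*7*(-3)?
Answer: 378/43129 ≈ 0.0087644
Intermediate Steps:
n(K, Y) = 378 (n(K, Y) = 9*(-2*7*(-3)) = 9*(-14*(-3)) = 9*42 = 378)
n(U, 138)/43129 = 378/43129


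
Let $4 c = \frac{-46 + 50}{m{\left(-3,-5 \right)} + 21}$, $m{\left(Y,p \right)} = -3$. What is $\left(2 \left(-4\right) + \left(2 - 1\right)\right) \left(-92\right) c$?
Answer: $\frac{322}{9} \approx 35.778$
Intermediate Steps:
$c = \frac{1}{18}$ ($c = \frac{\left(-46 + 50\right) \frac{1}{-3 + 21}}{4} = \frac{4 \cdot \frac{1}{18}}{4} = \frac{1}{4} \cdot \frac{2}{9} = \frac{1}{18} \approx 0.055556$)
$\left(2 \left(-4\right) + \left(2 - 1\right)\right) \left(-92\right) c = \left(2 \left(-4\right) + \left(2 - 1\right)\right) \left(-92\right) \frac{1}{18} = \left(-8 + \left(2 - 1\right)\right) \left(-92\right) \frac{1}{18} = \left(-8 + 1\right) \left(-92\right) \frac{1}{18} = \left(-7\right) \left(-92\right) \frac{1}{18} = 644 \cdot \frac{1}{18} = \frac{322}{9}$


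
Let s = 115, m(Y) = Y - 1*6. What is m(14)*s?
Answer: 920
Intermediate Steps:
m(Y) = -6 + Y (m(Y) = Y - 6 = -6 + Y)
m(14)*s = (-6 + 14)*115 = 8*115 = 920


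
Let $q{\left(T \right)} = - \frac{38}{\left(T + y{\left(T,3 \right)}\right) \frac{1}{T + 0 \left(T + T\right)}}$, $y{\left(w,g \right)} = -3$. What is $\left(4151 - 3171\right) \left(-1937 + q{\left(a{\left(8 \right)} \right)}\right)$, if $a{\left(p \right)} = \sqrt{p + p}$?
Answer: $-2047220$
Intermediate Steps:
$a{\left(p \right)} = \sqrt{2} \sqrt{p}$ ($a{\left(p \right)} = \sqrt{2 p} = \sqrt{2} \sqrt{p}$)
$q{\left(T \right)} = - \frac{38 T}{-3 + T}$ ($q{\left(T \right)} = - \frac{38}{\left(T - 3\right) \frac{1}{T + 0 \left(T + T\right)}} = - \frac{38}{\left(-3 + T\right) \frac{1}{T + 0 \cdot 2 T}} = - \frac{38}{\left(-3 + T\right) \frac{1}{T + 0}} = - \frac{38}{\left(-3 + T\right) \frac{1}{T}} = - \frac{38}{\frac{1}{T} \left(-3 + T\right)} = - 38 \frac{T}{-3 + T} = - \frac{38 T}{-3 + T}$)
$\left(4151 - 3171\right) \left(-1937 + q{\left(a{\left(8 \right)} \right)}\right) = \left(4151 - 3171\right) \left(-1937 - \frac{38 \sqrt{2} \sqrt{8}}{-3 + \sqrt{2} \sqrt{8}}\right) = 980 \left(-1937 - \frac{38 \sqrt{2} \cdot 2 \sqrt{2}}{-3 + \sqrt{2} \cdot 2 \sqrt{2}}\right) = 980 \left(-1937 - \frac{152}{-3 + 4}\right) = 980 \left(-1937 - \frac{152}{1}\right) = 980 \left(-1937 - 152 \cdot 1\right) = 980 \left(-1937 - 152\right) = 980 \left(-2089\right) = -2047220$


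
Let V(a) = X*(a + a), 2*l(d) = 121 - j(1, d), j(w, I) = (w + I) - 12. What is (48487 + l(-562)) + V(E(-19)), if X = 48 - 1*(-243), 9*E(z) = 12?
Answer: 49610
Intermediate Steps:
E(z) = 4/3 (E(z) = (⅑)*12 = 4/3)
j(w, I) = -12 + I + w (j(w, I) = (I + w) - 12 = -12 + I + w)
l(d) = 66 - d/2 (l(d) = (121 - (-12 + d + 1))/2 = (121 - (-11 + d))/2 = (121 + (11 - d))/2 = (132 - d)/2 = 66 - d/2)
X = 291 (X = 48 + 243 = 291)
V(a) = 582*a (V(a) = 291*(a + a) = 291*(2*a) = 582*a)
(48487 + l(-562)) + V(E(-19)) = (48487 + (66 - ½*(-562))) + 582*(4/3) = (48487 + (66 + 281)) + 776 = (48487 + 347) + 776 = 48834 + 776 = 49610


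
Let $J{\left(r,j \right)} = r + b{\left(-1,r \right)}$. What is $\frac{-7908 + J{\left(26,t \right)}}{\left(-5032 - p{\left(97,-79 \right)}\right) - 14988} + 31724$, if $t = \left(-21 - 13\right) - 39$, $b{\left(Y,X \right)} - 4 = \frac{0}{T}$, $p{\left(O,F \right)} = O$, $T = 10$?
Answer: $\frac{638199586}{20117} \approx 31724.0$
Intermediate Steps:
$b{\left(Y,X \right)} = 4$ ($b{\left(Y,X \right)} = 4 + \frac{0}{10} = 4 + 0 \cdot \frac{1}{10} = 4 + 0 = 4$)
$t = -73$ ($t = -34 - 39 = -73$)
$J{\left(r,j \right)} = 4 + r$ ($J{\left(r,j \right)} = r + 4 = 4 + r$)
$\frac{-7908 + J{\left(26,t \right)}}{\left(-5032 - p{\left(97,-79 \right)}\right) - 14988} + 31724 = \frac{-7908 + \left(4 + 26\right)}{\left(-5032 - 97\right) - 14988} + 31724 = \frac{-7908 + 30}{\left(-5032 - 97\right) - 14988} + 31724 = - \frac{7878}{-5129 - 14988} + 31724 = - \frac{7878}{-20117} + 31724 = \left(-7878\right) \left(- \frac{1}{20117}\right) + 31724 = \frac{7878}{20117} + 31724 = \frac{638199586}{20117}$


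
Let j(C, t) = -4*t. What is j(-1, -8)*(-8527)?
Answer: -272864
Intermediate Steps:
j(-1, -8)*(-8527) = -4*(-8)*(-8527) = 32*(-8527) = -272864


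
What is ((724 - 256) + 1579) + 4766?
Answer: 6813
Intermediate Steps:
((724 - 256) + 1579) + 4766 = (468 + 1579) + 4766 = 2047 + 4766 = 6813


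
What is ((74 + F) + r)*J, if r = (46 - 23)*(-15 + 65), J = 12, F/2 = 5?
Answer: 14808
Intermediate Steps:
F = 10 (F = 2*5 = 10)
r = 1150 (r = 23*50 = 1150)
((74 + F) + r)*J = ((74 + 10) + 1150)*12 = (84 + 1150)*12 = 1234*12 = 14808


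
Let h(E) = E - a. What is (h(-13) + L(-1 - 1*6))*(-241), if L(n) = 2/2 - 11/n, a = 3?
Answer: 22654/7 ≈ 3236.3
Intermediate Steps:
h(E) = -3 + E (h(E) = E - 1*3 = E - 3 = -3 + E)
L(n) = 1 - 11/n (L(n) = 2*(½) - 11/n = 1 - 11/n)
(h(-13) + L(-1 - 1*6))*(-241) = ((-3 - 13) + (-11 + (-1 - 1*6))/(-1 - 1*6))*(-241) = (-16 + (-11 + (-1 - 6))/(-1 - 6))*(-241) = (-16 + (-11 - 7)/(-7))*(-241) = (-16 - ⅐*(-18))*(-241) = (-16 + 18/7)*(-241) = -94/7*(-241) = 22654/7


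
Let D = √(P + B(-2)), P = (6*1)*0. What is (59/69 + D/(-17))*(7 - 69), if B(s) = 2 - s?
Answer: -53630/1173 ≈ -45.720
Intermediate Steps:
P = 0 (P = 6*0 = 0)
D = 2 (D = √(0 + (2 - 1*(-2))) = √(0 + (2 + 2)) = √(0 + 4) = √4 = 2)
(59/69 + D/(-17))*(7 - 69) = (59/69 + 2/(-17))*(7 - 69) = (59*(1/69) + 2*(-1/17))*(-62) = (59/69 - 2/17)*(-62) = (865/1173)*(-62) = -53630/1173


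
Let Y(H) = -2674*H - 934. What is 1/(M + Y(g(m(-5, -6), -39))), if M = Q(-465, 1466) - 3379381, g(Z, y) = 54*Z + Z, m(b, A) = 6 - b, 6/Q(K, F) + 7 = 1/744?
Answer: -5207/26025033059 ≈ -2.0008e-7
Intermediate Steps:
Q(K, F) = -4464/5207 (Q(K, F) = 6/(-7 + 1/744) = 6/(-5207/744) = 6*(-744/5207) = -4464/5207)
g(Z, y) = 55*Z
Y(H) = -934 - 2674*H
M = -17596441331/5207 (M = -4464/5207 - 3379381 = -17596441331/5207 ≈ -3.3794e+6)
1/(M + Y(g(m(-5, -6), -39))) = 1/(-17596441331/5207 + (-934 - 147070*(6 - 1*(-5)))) = 1/(-17596441331/5207 + (-934 - 147070*(6 + 5))) = 1/(-17596441331/5207 + (-934 - 147070*11)) = 1/(-17596441331/5207 + (-934 - 2674*605)) = 1/(-17596441331/5207 + (-934 - 1617770)) = 1/(-17596441331/5207 - 1618704) = 1/(-26025033059/5207) = -5207/26025033059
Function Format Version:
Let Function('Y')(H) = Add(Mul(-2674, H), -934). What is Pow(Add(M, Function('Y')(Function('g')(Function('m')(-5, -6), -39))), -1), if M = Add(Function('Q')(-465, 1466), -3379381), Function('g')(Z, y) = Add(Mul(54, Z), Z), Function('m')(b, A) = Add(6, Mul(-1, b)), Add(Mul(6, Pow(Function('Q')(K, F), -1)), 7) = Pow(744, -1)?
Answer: Rational(-5207, 26025033059) ≈ -2.0008e-7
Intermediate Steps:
Function('Q')(K, F) = Rational(-4464, 5207) (Function('Q')(K, F) = Mul(6, Pow(Add(-7, Pow(744, -1)), -1)) = Mul(6, Pow(Add(-7, Rational(1, 744)), -1)) = Mul(6, Pow(Rational(-5207, 744), -1)) = Mul(6, Rational(-744, 5207)) = Rational(-4464, 5207))
Function('g')(Z, y) = Mul(55, Z)
Function('Y')(H) = Add(-934, Mul(-2674, H))
M = Rational(-17596441331, 5207) (M = Add(Rational(-4464, 5207), -3379381) = Rational(-17596441331, 5207) ≈ -3.3794e+6)
Pow(Add(M, Function('Y')(Function('g')(Function('m')(-5, -6), -39))), -1) = Pow(Add(Rational(-17596441331, 5207), Add(-934, Mul(-2674, Mul(55, Add(6, Mul(-1, -5)))))), -1) = Pow(Add(Rational(-17596441331, 5207), Add(-934, Mul(-2674, Mul(55, Add(6, 5))))), -1) = Pow(Add(Rational(-17596441331, 5207), Add(-934, Mul(-2674, Mul(55, 11)))), -1) = Pow(Add(Rational(-17596441331, 5207), Add(-934, Mul(-2674, 605))), -1) = Pow(Add(Rational(-17596441331, 5207), Add(-934, -1617770)), -1) = Pow(Add(Rational(-17596441331, 5207), -1618704), -1) = Pow(Rational(-26025033059, 5207), -1) = Rational(-5207, 26025033059)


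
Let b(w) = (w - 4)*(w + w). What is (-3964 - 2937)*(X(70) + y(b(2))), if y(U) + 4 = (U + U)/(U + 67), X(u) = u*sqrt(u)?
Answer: 1739052/59 - 483070*sqrt(70) ≈ -4.0122e+6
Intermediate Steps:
b(w) = 2*w*(-4 + w) (b(w) = (-4 + w)*(2*w) = 2*w*(-4 + w))
X(u) = u**(3/2)
y(U) = -4 + 2*U/(67 + U) (y(U) = -4 + (U + U)/(U + 67) = -4 + (2*U)/(67 + U) = -4 + 2*U/(67 + U))
(-3964 - 2937)*(X(70) + y(b(2))) = (-3964 - 2937)*(70**(3/2) + 2*(-134 - 2*2*(-4 + 2))/(67 + 2*2*(-4 + 2))) = -6901*(70*sqrt(70) + 2*(-134 - 2*2*(-2))/(67 + 2*2*(-2))) = -6901*(70*sqrt(70) + 2*(-134 - 1*(-8))/(67 - 8)) = -6901*(70*sqrt(70) + 2*(-134 + 8)/59) = -6901*(70*sqrt(70) + 2*(1/59)*(-126)) = -6901*(70*sqrt(70) - 252/59) = -6901*(-252/59 + 70*sqrt(70)) = 1739052/59 - 483070*sqrt(70)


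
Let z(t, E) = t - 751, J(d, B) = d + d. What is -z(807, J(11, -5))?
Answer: -56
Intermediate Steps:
J(d, B) = 2*d
z(t, E) = -751 + t
-z(807, J(11, -5)) = -(-751 + 807) = -1*56 = -56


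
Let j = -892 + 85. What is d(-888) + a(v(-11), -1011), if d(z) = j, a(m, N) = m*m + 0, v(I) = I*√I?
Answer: -2138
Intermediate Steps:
v(I) = I^(3/2)
a(m, N) = m² (a(m, N) = m² + 0 = m²)
j = -807
d(z) = -807
d(-888) + a(v(-11), -1011) = -807 + ((-11)^(3/2))² = -807 + (-11*I*√11)² = -807 - 1331 = -2138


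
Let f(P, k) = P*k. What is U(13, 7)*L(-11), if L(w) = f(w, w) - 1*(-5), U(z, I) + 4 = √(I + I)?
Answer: -504 + 126*√14 ≈ -32.551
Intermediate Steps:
U(z, I) = -4 + √2*√I (U(z, I) = -4 + √(I + I) = -4 + √(2*I) = -4 + √2*√I)
L(w) = 5 + w² (L(w) = w*w - 1*(-5) = w² + 5 = 5 + w²)
U(13, 7)*L(-11) = (-4 + √2*√7)*(5 + (-11)²) = (-4 + √14)*(5 + 121) = (-4 + √14)*126 = -504 + 126*√14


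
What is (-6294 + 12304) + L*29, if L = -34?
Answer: 5024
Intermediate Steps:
(-6294 + 12304) + L*29 = (-6294 + 12304) - 34*29 = 6010 - 986 = 5024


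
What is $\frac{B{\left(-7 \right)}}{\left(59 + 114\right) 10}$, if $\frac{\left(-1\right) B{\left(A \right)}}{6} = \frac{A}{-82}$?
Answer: $- \frac{21}{70930} \approx -0.00029607$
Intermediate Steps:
$B{\left(A \right)} = \frac{3 A}{41}$ ($B{\left(A \right)} = - 6 \frac{A}{-82} = - 6 A \left(- \frac{1}{82}\right) = - 6 \left(- \frac{A}{82}\right) = \frac{3 A}{41}$)
$\frac{B{\left(-7 \right)}}{\left(59 + 114\right) 10} = \frac{\frac{3}{41} \left(-7\right)}{\left(59 + 114\right) 10} = - \frac{21}{41 \cdot 173 \cdot 10} = - \frac{21}{41 \cdot 1730} = \left(- \frac{21}{41}\right) \frac{1}{1730} = - \frac{21}{70930}$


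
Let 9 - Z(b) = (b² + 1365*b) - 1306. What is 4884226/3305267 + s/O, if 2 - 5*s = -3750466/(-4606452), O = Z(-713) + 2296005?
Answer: 155366301397774404953/105139909390786535160 ≈ 1.4777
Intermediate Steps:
Z(b) = 1315 - b² - 1365*b (Z(b) = 9 - ((b² + 1365*b) - 1306) = 9 - (-1306 + b² + 1365*b) = 9 + (1306 - b² - 1365*b) = 1315 - b² - 1365*b)
O = 2762196 (O = (1315 - 1*(-713)² - 1365*(-713)) + 2296005 = (1315 - 1*508369 + 973245) + 2296005 = (1315 - 508369 + 973245) + 2296005 = 466191 + 2296005 = 2762196)
s = 2731219/11516130 (s = ⅖ - (-3750466)/(5*(-4606452)) = ⅖ - (-3750466)*(-1)/(5*4606452) = ⅖ - ⅕*1875233/2303226 = ⅖ - 1875233/11516130 = 2731219/11516130 ≈ 0.23716)
4884226/3305267 + s/O = 4884226/3305267 + (2731219/11516130)/2762196 = 4884226*(1/3305267) + (2731219/11516130)*(1/2762196) = 4884226/3305267 + 2731219/31809808221480 = 155366301397774404953/105139909390786535160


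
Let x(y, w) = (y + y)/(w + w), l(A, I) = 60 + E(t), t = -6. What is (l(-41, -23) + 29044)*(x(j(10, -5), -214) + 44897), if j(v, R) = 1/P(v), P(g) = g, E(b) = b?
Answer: 1397861794871/1070 ≈ 1.3064e+9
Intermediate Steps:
j(v, R) = 1/v
l(A, I) = 54 (l(A, I) = 60 - 6 = 54)
x(y, w) = y/w (x(y, w) = (2*y)/((2*w)) = (2*y)*(1/(2*w)) = y/w)
(l(-41, -23) + 29044)*(x(j(10, -5), -214) + 44897) = (54 + 29044)*(1/(10*(-214)) + 44897) = 29098*((⅒)*(-1/214) + 44897) = 29098*(-1/2140 + 44897) = 29098*(96079579/2140) = 1397861794871/1070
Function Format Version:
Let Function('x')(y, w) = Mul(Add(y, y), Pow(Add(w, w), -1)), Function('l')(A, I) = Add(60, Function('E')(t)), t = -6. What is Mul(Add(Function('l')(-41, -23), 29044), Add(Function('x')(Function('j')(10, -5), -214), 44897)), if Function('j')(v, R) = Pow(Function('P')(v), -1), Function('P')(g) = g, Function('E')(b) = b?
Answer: Rational(1397861794871, 1070) ≈ 1.3064e+9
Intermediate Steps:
Function('j')(v, R) = Pow(v, -1)
Function('l')(A, I) = 54 (Function('l')(A, I) = Add(60, -6) = 54)
Function('x')(y, w) = Mul(y, Pow(w, -1)) (Function('x')(y, w) = Mul(Mul(2, y), Pow(Mul(2, w), -1)) = Mul(Mul(2, y), Mul(Rational(1, 2), Pow(w, -1))) = Mul(y, Pow(w, -1)))
Mul(Add(Function('l')(-41, -23), 29044), Add(Function('x')(Function('j')(10, -5), -214), 44897)) = Mul(Add(54, 29044), Add(Mul(Pow(10, -1), Pow(-214, -1)), 44897)) = Mul(29098, Add(Mul(Rational(1, 10), Rational(-1, 214)), 44897)) = Mul(29098, Add(Rational(-1, 2140), 44897)) = Mul(29098, Rational(96079579, 2140)) = Rational(1397861794871, 1070)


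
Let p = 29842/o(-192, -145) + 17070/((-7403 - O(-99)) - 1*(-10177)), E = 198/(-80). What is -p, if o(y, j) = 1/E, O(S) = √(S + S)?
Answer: 5683175054223/76952740 - 25605*I*√22/3847637 ≈ 73853.0 - 0.031213*I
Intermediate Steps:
O(S) = √2*√S (O(S) = √(2*S) = √2*√S)
E = -99/40 (E = 198*(-1/80) = -99/40 ≈ -2.4750)
o(y, j) = -40/99 (o(y, j) = 1/(-99/40) = -40/99)
p = -1477179/20 + 17070/(2774 - 3*I*√22) (p = 29842/(-40/99) + 17070/((-7403 - √2*√(-99)) - 1*(-10177)) = 29842*(-99/40) + 17070/((-7403 - √2*3*I*√11) + 10177) = -1477179/20 + 17070/((-7403 - 3*I*√22) + 10177) = -1477179/20 + 17070/(2774 - 3*I*√22) ≈ -73853.0 + 0.031213*I)
-p = -(-5683175054223/76952740 + 25605*I*√22/3847637) = 5683175054223/76952740 - 25605*I*√22/3847637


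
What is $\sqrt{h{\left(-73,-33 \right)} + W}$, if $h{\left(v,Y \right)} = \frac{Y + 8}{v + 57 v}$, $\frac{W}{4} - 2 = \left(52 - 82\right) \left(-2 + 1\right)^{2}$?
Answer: $\frac{3 i \sqrt{223076758}}{4234} \approx 10.583 i$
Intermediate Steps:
$W = -112$ ($W = 8 + 4 \left(52 - 82\right) \left(-2 + 1\right)^{2} = 8 + 4 \left(- 30 \left(-1\right)^{2}\right) = 8 + 4 \left(\left(-30\right) 1\right) = 8 + 4 \left(-30\right) = 8 - 120 = -112$)
$h{\left(v,Y \right)} = \frac{8 + Y}{58 v}$
$\sqrt{h{\left(-73,-33 \right)} + W} = \sqrt{\frac{8 - 33}{58 \left(-73\right)} - 112} = \sqrt{\frac{1}{58} \left(- \frac{1}{73}\right) \left(-25\right) - 112} = \sqrt{\frac{25}{4234} - 112} = \sqrt{- \frac{474183}{4234}} = \frac{3 i \sqrt{223076758}}{4234}$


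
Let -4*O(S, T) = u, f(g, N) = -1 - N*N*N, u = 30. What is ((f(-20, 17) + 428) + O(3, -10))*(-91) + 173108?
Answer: 1164033/2 ≈ 5.8202e+5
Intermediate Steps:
f(g, N) = -1 - N³ (f(g, N) = -1 - N²*N = -1 - N³)
O(S, T) = -15/2 (O(S, T) = -¼*30 = -15/2)
((f(-20, 17) + 428) + O(3, -10))*(-91) + 173108 = (((-1 - 1*17³) + 428) - 15/2)*(-91) + 173108 = (((-1 - 1*4913) + 428) - 15/2)*(-91) + 173108 = (((-1 - 4913) + 428) - 15/2)*(-91) + 173108 = ((-4914 + 428) - 15/2)*(-91) + 173108 = (-4486 - 15/2)*(-91) + 173108 = -8987/2*(-91) + 173108 = 817817/2 + 173108 = 1164033/2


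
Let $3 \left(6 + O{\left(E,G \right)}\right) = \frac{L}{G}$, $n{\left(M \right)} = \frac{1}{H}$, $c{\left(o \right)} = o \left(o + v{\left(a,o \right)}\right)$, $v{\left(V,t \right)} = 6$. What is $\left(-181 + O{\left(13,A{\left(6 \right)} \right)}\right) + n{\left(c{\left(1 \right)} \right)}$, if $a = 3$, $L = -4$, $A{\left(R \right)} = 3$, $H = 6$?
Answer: $- \frac{3371}{18} \approx -187.28$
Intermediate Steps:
$c{\left(o \right)} = o \left(6 + o\right)$ ($c{\left(o \right)} = o \left(o + 6\right) = o \left(6 + o\right)$)
$n{\left(M \right)} = \frac{1}{6}$
$O{\left(E,G \right)} = -6 - \frac{4}{3 G}$ ($O{\left(E,G \right)} = -6 + \frac{\left(-4\right) \frac{1}{G}}{3} = -6 - \frac{4}{3 G}$)
$\left(-181 + O{\left(13,A{\left(6 \right)} \right)}\right) + n{\left(c{\left(1 \right)} \right)} = \left(-181 - \left(6 + \frac{4}{3 \cdot 3}\right)\right) + \frac{1}{6} = \left(-181 - \frac{58}{9}\right) + \frac{1}{6} = - \frac{1687}{9} + \frac{1}{6} = - \frac{3371}{18}$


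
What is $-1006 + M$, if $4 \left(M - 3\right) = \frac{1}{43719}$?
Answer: $- \frac{175400627}{174876} \approx -1003.0$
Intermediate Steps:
$M = \frac{524629}{174876}$ ($M = 3 + \frac{1}{4 \cdot 43719} = 3 + \frac{1}{4} \cdot \frac{1}{43719} = 3 + \frac{1}{174876} = \frac{524629}{174876} \approx 3.0$)
$-1006 + M = -1006 + \frac{524629}{174876} = - \frac{175400627}{174876}$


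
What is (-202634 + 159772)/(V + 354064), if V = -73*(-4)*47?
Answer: -21431/183894 ≈ -0.11654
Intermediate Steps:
V = 13724 (V = 292*47 = 13724)
(-202634 + 159772)/(V + 354064) = (-202634 + 159772)/(13724 + 354064) = -42862/367788 = -42862*1/367788 = -21431/183894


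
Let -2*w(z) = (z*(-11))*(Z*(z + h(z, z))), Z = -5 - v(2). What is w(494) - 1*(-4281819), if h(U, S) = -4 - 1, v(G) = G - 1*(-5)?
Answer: -11661537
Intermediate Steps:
v(G) = 5 + G (v(G) = G + 5 = 5 + G)
h(U, S) = -5
Z = -12 (Z = -5 - (5 + 2) = -5 - 1*7 = -5 - 7 = -12)
w(z) = 11*z*(60 - 12*z)/2 (w(z) = -z*(-11)*(-12*(z - 5))/2 = -(-11*z)*(-12*(-5 + z))/2 = -(-11*z)*(60 - 12*z)/2 = -(-11)*z*(60 - 12*z)/2 = 11*z*(60 - 12*z)/2)
w(494) - 1*(-4281819) = 66*494*(5 - 1*494) - 1*(-4281819) = 66*494*(5 - 494) + 4281819 = 66*494*(-489) + 4281819 = -15943356 + 4281819 = -11661537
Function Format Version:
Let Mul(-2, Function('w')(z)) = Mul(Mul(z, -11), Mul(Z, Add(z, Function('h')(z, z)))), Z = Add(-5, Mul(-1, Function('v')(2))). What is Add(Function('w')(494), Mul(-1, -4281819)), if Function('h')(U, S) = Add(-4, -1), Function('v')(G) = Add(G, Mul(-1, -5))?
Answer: -11661537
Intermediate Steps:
Function('v')(G) = Add(5, G) (Function('v')(G) = Add(G, 5) = Add(5, G))
Function('h')(U, S) = -5
Z = -12 (Z = Add(-5, Mul(-1, Add(5, 2))) = Add(-5, Mul(-1, 7)) = Add(-5, -7) = -12)
Function('w')(z) = Mul(Rational(11, 2), z, Add(60, Mul(-12, z))) (Function('w')(z) = Mul(Rational(-1, 2), Mul(Mul(z, -11), Mul(-12, Add(z, -5)))) = Mul(Rational(-1, 2), Mul(Mul(-11, z), Mul(-12, Add(-5, z)))) = Mul(Rational(-1, 2), Mul(Mul(-11, z), Add(60, Mul(-12, z)))) = Mul(Rational(-1, 2), Mul(-11, z, Add(60, Mul(-12, z)))) = Mul(Rational(11, 2), z, Add(60, Mul(-12, z))))
Add(Function('w')(494), Mul(-1, -4281819)) = Add(Mul(66, 494, Add(5, Mul(-1, 494))), Mul(-1, -4281819)) = Add(Mul(66, 494, Add(5, -494)), 4281819) = Add(Mul(66, 494, -489), 4281819) = Add(-15943356, 4281819) = -11661537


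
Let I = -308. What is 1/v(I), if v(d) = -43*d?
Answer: 1/13244 ≈ 7.5506e-5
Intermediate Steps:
1/v(I) = 1/(-43*(-308)) = 1/13244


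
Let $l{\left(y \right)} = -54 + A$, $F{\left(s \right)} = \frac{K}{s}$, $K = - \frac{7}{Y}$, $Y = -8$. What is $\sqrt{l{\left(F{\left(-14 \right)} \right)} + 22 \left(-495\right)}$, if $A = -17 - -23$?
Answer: $i \sqrt{10938} \approx 104.58 i$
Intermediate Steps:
$K = \frac{7}{8}$ ($K = - \frac{7}{-8} = \left(-7\right) \left(- \frac{1}{8}\right) = \frac{7}{8} \approx 0.875$)
$A = 6$ ($A = -17 + 23 = 6$)
$F{\left(s \right)} = \frac{7}{8 s}$
$l{\left(y \right)} = -48$ ($l{\left(y \right)} = -54 + 6 = -48$)
$\sqrt{l{\left(F{\left(-14 \right)} \right)} + 22 \left(-495\right)} = \sqrt{-48 + 22 \left(-495\right)} = \sqrt{-48 - 10890} = \sqrt{-10938} = i \sqrt{10938}$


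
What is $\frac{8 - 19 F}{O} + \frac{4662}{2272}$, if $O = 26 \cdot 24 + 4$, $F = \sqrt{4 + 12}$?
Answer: $\frac{346655}{178352} \approx 1.9437$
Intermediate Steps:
$F = 4$ ($F = \sqrt{16} = 4$)
$O = 628$ ($O = 624 + 4 = 628$)
$\frac{8 - 19 F}{O} + \frac{4662}{2272} = \frac{8 - 76}{628} + \frac{4662}{2272} = \left(8 - 76\right) \frac{1}{628} + 4662 \cdot \frac{1}{2272} = \left(-68\right) \frac{1}{628} + \frac{2331}{1136} = - \frac{17}{157} + \frac{2331}{1136} = \frac{346655}{178352}$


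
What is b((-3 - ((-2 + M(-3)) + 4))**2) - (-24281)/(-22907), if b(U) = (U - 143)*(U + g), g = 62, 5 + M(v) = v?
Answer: -217961479/22907 ≈ -9515.1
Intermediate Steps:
M(v) = -5 + v
b(U) = (-143 + U)*(62 + U) (b(U) = (U - 143)*(U + 62) = (-143 + U)*(62 + U))
b((-3 - ((-2 + M(-3)) + 4))**2) - (-24281)/(-22907) = (-8866 + ((-3 - ((-2 + (-5 - 3)) + 4))**2)**2 - 81*(-3 - ((-2 + (-5 - 3)) + 4))**2) - (-24281)/(-22907) = (-8866 + ((-3 - ((-2 - 8) + 4))**2)**2 - 81*(-3 - ((-2 - 8) + 4))**2) - (-24281)*(-1)/22907 = (-8866 + ((-3 - (-10 + 4))**2)**2 - 81*(-3 - (-10 + 4))**2) - 1*24281/22907 = (-8866 + ((-3 - 1*(-6))**2)**2 - 81*(-3 - 1*(-6))**2) - 24281/22907 = (-8866 + ((-3 + 6)**2)**2 - 81*(-3 + 6)**2) - 24281/22907 = (-8866 + (3**2)**2 - 81*3**2) - 24281/22907 = (-8866 + 9**2 - 81*9) - 24281/22907 = (-8866 + 81 - 729) - 24281/22907 = -9514 - 24281/22907 = -217961479/22907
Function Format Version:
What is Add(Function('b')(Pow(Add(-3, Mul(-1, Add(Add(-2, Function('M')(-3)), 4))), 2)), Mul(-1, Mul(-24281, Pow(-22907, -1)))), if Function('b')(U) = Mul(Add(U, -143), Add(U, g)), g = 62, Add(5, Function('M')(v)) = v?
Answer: Rational(-217961479, 22907) ≈ -9515.1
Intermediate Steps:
Function('M')(v) = Add(-5, v)
Function('b')(U) = Mul(Add(-143, U), Add(62, U)) (Function('b')(U) = Mul(Add(U, -143), Add(U, 62)) = Mul(Add(-143, U), Add(62, U)))
Add(Function('b')(Pow(Add(-3, Mul(-1, Add(Add(-2, Function('M')(-3)), 4))), 2)), Mul(-1, Mul(-24281, Pow(-22907, -1)))) = Add(Add(-8866, Pow(Pow(Add(-3, Mul(-1, Add(Add(-2, Add(-5, -3)), 4))), 2), 2), Mul(-81, Pow(Add(-3, Mul(-1, Add(Add(-2, Add(-5, -3)), 4))), 2))), Mul(-1, Mul(-24281, Pow(-22907, -1)))) = Add(Add(-8866, Pow(Pow(Add(-3, Mul(-1, Add(Add(-2, -8), 4))), 2), 2), Mul(-81, Pow(Add(-3, Mul(-1, Add(Add(-2, -8), 4))), 2))), Mul(-1, Mul(-24281, Rational(-1, 22907)))) = Add(Add(-8866, Pow(Pow(Add(-3, Mul(-1, Add(-10, 4))), 2), 2), Mul(-81, Pow(Add(-3, Mul(-1, Add(-10, 4))), 2))), Mul(-1, Rational(24281, 22907))) = Add(Add(-8866, Pow(Pow(Add(-3, Mul(-1, -6)), 2), 2), Mul(-81, Pow(Add(-3, Mul(-1, -6)), 2))), Rational(-24281, 22907)) = Add(Add(-8866, Pow(Pow(Add(-3, 6), 2), 2), Mul(-81, Pow(Add(-3, 6), 2))), Rational(-24281, 22907)) = Add(Add(-8866, Pow(Pow(3, 2), 2), Mul(-81, Pow(3, 2))), Rational(-24281, 22907)) = Add(Add(-8866, Pow(9, 2), Mul(-81, 9)), Rational(-24281, 22907)) = Add(Add(-8866, 81, -729), Rational(-24281, 22907)) = Add(-9514, Rational(-24281, 22907)) = Rational(-217961479, 22907)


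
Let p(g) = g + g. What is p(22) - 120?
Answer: -76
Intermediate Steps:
p(g) = 2*g
p(22) - 120 = 2*22 - 120 = 44 - 120 = -76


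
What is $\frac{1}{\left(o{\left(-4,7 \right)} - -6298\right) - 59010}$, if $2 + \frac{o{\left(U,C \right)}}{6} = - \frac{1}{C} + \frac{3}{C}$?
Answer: $- \frac{7}{369056} \approx -1.8967 \cdot 10^{-5}$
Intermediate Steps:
$o{\left(U,C \right)} = -12 + \frac{12}{C}$ ($o{\left(U,C \right)} = -12 + 6 \left(- \frac{1}{C} + \frac{3}{C}\right) = -12 + 6 \frac{2}{C} = -12 + \frac{12}{C}$)
$\frac{1}{\left(o{\left(-4,7 \right)} - -6298\right) - 59010} = \frac{1}{\left(\left(-12 + \frac{12}{7}\right) - -6298\right) - 59010} = \frac{1}{\left(\left(-12 + 12 \cdot \frac{1}{7}\right) + 6298\right) - 59010} = \frac{1}{\left(\left(-12 + \frac{12}{7}\right) + 6298\right) - 59010} = \frac{1}{\left(- \frac{72}{7} + 6298\right) - 59010} = \frac{1}{\frac{44014}{7} - 59010} = \frac{1}{- \frac{369056}{7}} = - \frac{7}{369056}$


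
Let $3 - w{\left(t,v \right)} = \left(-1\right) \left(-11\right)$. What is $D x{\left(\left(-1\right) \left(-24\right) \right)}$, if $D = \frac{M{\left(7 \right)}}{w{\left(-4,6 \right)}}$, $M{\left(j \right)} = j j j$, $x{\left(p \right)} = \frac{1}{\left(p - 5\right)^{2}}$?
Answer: $- \frac{343}{2888} \approx -0.11877$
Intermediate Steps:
$w{\left(t,v \right)} = -8$ ($w{\left(t,v \right)} = 3 - \left(-1\right) \left(-11\right) = 3 - 11 = -8$)
$x{\left(p \right)} = \frac{1}{\left(-5 + p\right)^{2}}$
$M{\left(j \right)} = j^{3}$ ($M{\left(j \right)} = j^{2} j = j^{3}$)
$D = - \frac{343}{8}$ ($D = \frac{7^{3}}{-8} = 343 \left(- \frac{1}{8}\right) = - \frac{343}{8} \approx -42.875$)
$D x{\left(\left(-1\right) \left(-24\right) \right)} = - \frac{343}{8 \left(-5 - -24\right)^{2}} = - \frac{343}{8 \left(-5 + 24\right)^{2}} = - \frac{343}{8 \cdot 361} = \left(- \frac{343}{8}\right) \frac{1}{361} = - \frac{343}{2888}$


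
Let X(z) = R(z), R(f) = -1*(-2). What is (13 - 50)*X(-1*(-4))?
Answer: -74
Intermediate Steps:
R(f) = 2
X(z) = 2
(13 - 50)*X(-1*(-4)) = (13 - 50)*2 = -37*2 = -74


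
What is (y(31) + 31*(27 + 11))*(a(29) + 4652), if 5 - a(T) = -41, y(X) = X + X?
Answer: 5825520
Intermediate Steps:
y(X) = 2*X
a(T) = 46 (a(T) = 5 - 1*(-41) = 5 + 41 = 46)
(y(31) + 31*(27 + 11))*(a(29) + 4652) = (2*31 + 31*(27 + 11))*(46 + 4652) = (62 + 31*38)*4698 = (62 + 1178)*4698 = 1240*4698 = 5825520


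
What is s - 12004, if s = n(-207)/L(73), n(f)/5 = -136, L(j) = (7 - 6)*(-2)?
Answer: -11664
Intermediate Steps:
L(j) = -2 (L(j) = 1*(-2) = -2)
n(f) = -680 (n(f) = 5*(-136) = -680)
s = 340 (s = -680/(-2) = -680*(-½) = 340)
s - 12004 = 340 - 12004 = -11664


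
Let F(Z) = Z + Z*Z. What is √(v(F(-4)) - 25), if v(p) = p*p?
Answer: √119 ≈ 10.909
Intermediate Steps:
F(Z) = Z + Z²
v(p) = p²
√(v(F(-4)) - 25) = √((-4*(1 - 4))² - 25) = √((-4*(-3))² - 25) = √(12² - 25) = √(144 - 25) = √119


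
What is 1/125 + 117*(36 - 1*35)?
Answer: 14626/125 ≈ 117.01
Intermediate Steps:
1/125 + 117*(36 - 1*35) = 1/125 + 117*(36 - 35) = 1/125 + 117*1 = 1/125 + 117 = 14626/125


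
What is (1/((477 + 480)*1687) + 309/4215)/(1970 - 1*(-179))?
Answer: 166290682/4874608709355 ≈ 3.4114e-5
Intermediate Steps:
(1/((477 + 480)*1687) + 309/4215)/(1970 - 1*(-179)) = ((1/1687)/957 + 309*(1/4215))/(1970 + 179) = ((1/957)*(1/1687) + 103/1405)/2149 = (1/1614459 + 103/1405)*(1/2149) = (166290682/2268314895)*(1/2149) = 166290682/4874608709355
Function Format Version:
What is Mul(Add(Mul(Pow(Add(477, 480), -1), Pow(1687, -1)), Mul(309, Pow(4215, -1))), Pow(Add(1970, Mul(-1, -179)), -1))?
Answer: Rational(166290682, 4874608709355) ≈ 3.4114e-5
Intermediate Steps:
Mul(Add(Mul(Pow(Add(477, 480), -1), Pow(1687, -1)), Mul(309, Pow(4215, -1))), Pow(Add(1970, Mul(-1, -179)), -1)) = Mul(Add(Mul(Pow(957, -1), Rational(1, 1687)), Mul(309, Rational(1, 4215))), Pow(Add(1970, 179), -1)) = Mul(Add(Mul(Rational(1, 957), Rational(1, 1687)), Rational(103, 1405)), Pow(2149, -1)) = Mul(Add(Rational(1, 1614459), Rational(103, 1405)), Rational(1, 2149)) = Mul(Rational(166290682, 2268314895), Rational(1, 2149)) = Rational(166290682, 4874608709355)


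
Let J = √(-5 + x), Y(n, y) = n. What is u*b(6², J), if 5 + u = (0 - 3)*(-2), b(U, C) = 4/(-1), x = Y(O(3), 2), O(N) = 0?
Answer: -4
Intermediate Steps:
x = 0
J = I*√5 (J = √(-5 + 0) = √(-5) = I*√5 ≈ 2.2361*I)
b(U, C) = -4 (b(U, C) = 4*(-1) = -4)
u = 1 (u = -5 + (0 - 3)*(-2) = -5 - 3*(-2) = -5 + 6 = 1)
u*b(6², J) = 1*(-4) = -4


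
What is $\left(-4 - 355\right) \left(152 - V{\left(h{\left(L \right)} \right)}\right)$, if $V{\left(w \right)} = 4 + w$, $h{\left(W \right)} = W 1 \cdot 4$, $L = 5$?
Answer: $-45952$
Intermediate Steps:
$h{\left(W \right)} = 4 W$ ($h{\left(W \right)} = W 4 = 4 W$)
$\left(-4 - 355\right) \left(152 - V{\left(h{\left(L \right)} \right)}\right) = \left(-4 - 355\right) \left(152 - \left(4 + 4 \cdot 5\right)\right) = - 359 \left(152 - \left(4 + 20\right)\right) = - 359 \left(152 - 24\right) = \left(-359\right) 128 = -45952$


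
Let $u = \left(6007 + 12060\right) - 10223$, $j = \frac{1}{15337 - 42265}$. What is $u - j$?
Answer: $\frac{211223233}{26928} \approx 7844.0$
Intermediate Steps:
$j = - \frac{1}{26928}$ ($j = \frac{1}{-26928} = - \frac{1}{26928} \approx -3.7136 \cdot 10^{-5}$)
$u = 7844$ ($u = 18067 - 10223 = 7844$)
$u - j = 7844 - - \frac{1}{26928} = 7844 + \frac{1}{26928} = \frac{211223233}{26928}$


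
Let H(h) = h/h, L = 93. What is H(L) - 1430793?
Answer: -1430792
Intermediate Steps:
H(h) = 1
H(L) - 1430793 = 1 - 1430793 = -1430792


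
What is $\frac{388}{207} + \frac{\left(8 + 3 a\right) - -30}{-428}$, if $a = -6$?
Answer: $\frac{40481}{22149} \approx 1.8277$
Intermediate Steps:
$\frac{388}{207} + \frac{\left(8 + 3 a\right) - -30}{-428} = \frac{388}{207} + \frac{\left(8 + 3 \left(-6\right)\right) - -30}{-428} = 388 \cdot \frac{1}{207} + \left(\left(8 - 18\right) + 30\right) \left(- \frac{1}{428}\right) = \frac{388}{207} + \left(-10 + 30\right) \left(- \frac{1}{428}\right) = \frac{388}{207} + 20 \left(- \frac{1}{428}\right) = \frac{388}{207} - \frac{5}{107} = \frac{40481}{22149}$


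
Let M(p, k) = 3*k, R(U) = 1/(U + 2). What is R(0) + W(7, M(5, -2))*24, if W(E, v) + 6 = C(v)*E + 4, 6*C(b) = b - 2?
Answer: -543/2 ≈ -271.50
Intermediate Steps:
R(U) = 1/(2 + U)
C(b) = -⅓ + b/6 (C(b) = (b - 2)/6 = (-2 + b)/6 = -⅓ + b/6)
W(E, v) = -2 + E*(-⅓ + v/6) (W(E, v) = -6 + ((-⅓ + v/6)*E + 4) = -6 + (E*(-⅓ + v/6) + 4) = -6 + (4 + E*(-⅓ + v/6)) = -2 + E*(-⅓ + v/6))
R(0) + W(7, M(5, -2))*24 = 1/(2 + 0) + (-2 + (⅙)*7*(-2 + 3*(-2)))*24 = 1/2 + (-2 + (⅙)*7*(-2 - 6))*24 = ½ + (-2 + (⅙)*7*(-8))*24 = ½ + (-2 - 28/3)*24 = ½ - 34/3*24 = ½ - 272 = -543/2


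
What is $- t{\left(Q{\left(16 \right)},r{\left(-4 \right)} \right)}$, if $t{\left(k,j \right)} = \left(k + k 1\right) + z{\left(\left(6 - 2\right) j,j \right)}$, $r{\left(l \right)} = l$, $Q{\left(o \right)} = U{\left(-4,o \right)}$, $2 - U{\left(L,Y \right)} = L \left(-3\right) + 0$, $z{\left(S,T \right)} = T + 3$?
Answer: $21$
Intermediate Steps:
$z{\left(S,T \right)} = 3 + T$
$U{\left(L,Y \right)} = 2 + 3 L$ ($U{\left(L,Y \right)} = 2 - \left(L \left(-3\right) + 0\right) = 2 - \left(- 3 L + 0\right) = 2 - - 3 L = 2 + 3 L$)
$Q{\left(o \right)} = -10$ ($Q{\left(o \right)} = 2 + 3 \left(-4\right) = 2 - 12 = -10$)
$t{\left(k,j \right)} = 3 + j + 2 k$ ($t{\left(k,j \right)} = \left(k + k 1\right) + \left(3 + j\right) = \left(k + k\right) + \left(3 + j\right) = 2 k + \left(3 + j\right) = 3 + j + 2 k$)
$- t{\left(Q{\left(16 \right)},r{\left(-4 \right)} \right)} = - (3 - 4 + 2 \left(-10\right)) = - (3 - 4 - 20) = \left(-1\right) \left(-21\right) = 21$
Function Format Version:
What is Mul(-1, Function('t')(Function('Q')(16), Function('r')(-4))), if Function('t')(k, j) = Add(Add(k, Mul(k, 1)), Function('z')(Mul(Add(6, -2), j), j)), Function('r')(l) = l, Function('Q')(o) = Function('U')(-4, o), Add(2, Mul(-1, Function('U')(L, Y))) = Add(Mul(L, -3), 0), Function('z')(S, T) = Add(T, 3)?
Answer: 21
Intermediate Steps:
Function('z')(S, T) = Add(3, T)
Function('U')(L, Y) = Add(2, Mul(3, L)) (Function('U')(L, Y) = Add(2, Mul(-1, Add(Mul(L, -3), 0))) = Add(2, Mul(-1, Add(Mul(-3, L), 0))) = Add(2, Mul(-1, Mul(-3, L))) = Add(2, Mul(3, L)))
Function('Q')(o) = -10 (Function('Q')(o) = Add(2, Mul(3, -4)) = Add(2, -12) = -10)
Function('t')(k, j) = Add(3, j, Mul(2, k)) (Function('t')(k, j) = Add(Add(k, Mul(k, 1)), Add(3, j)) = Add(Add(k, k), Add(3, j)) = Add(Mul(2, k), Add(3, j)) = Add(3, j, Mul(2, k)))
Mul(-1, Function('t')(Function('Q')(16), Function('r')(-4))) = Mul(-1, Add(3, -4, Mul(2, -10))) = Mul(-1, Add(3, -4, -20)) = Mul(-1, -21) = 21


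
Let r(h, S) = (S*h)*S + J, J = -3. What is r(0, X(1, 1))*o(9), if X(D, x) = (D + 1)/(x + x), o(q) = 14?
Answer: -42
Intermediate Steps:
X(D, x) = (1 + D)/(2*x) (X(D, x) = (1 + D)/((2*x)) = (1 + D)*(1/(2*x)) = (1 + D)/(2*x))
r(h, S) = -3 + h*S² (r(h, S) = (S*h)*S - 3 = h*S² - 3 = -3 + h*S²)
r(0, X(1, 1))*o(9) = (-3 + 0*((½)*(1 + 1)/1)²)*14 = (-3 + 0*((½)*1*2)²)*14 = (-3 + 0*1²)*14 = (-3 + 0*1)*14 = (-3 + 0)*14 = -3*14 = -42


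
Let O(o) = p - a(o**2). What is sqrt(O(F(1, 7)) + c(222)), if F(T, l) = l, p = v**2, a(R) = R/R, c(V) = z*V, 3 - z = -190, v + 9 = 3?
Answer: sqrt(42881) ≈ 207.08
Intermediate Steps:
v = -6 (v = -9 + 3 = -6)
z = 193 (z = 3 - 1*(-190) = 3 + 190 = 193)
c(V) = 193*V
a(R) = 1
p = 36 (p = (-6)**2 = 36)
O(o) = 35 (O(o) = 36 - 1*1 = 36 - 1 = 35)
sqrt(O(F(1, 7)) + c(222)) = sqrt(35 + 193*222) = sqrt(35 + 42846) = sqrt(42881)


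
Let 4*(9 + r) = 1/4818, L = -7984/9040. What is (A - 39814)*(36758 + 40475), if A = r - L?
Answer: -33489023245437851/10888680 ≈ -3.0756e+9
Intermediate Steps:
L = -499/565 (L = -7984*1/9040 = -499/565 ≈ -0.88319)
r = -173447/19272 (r = -9 + (¼)/4818 = -9 + (¼)*(1/4818) = -9 + 1/19272 = -173447/19272 ≈ -9.0000)
A = -88380827/10888680 (A = -173447/19272 - 1*(-499/565) = -173447/19272 + 499/565 = -88380827/10888680 ≈ -8.1168)
(A - 39814)*(36758 + 40475) = (-88380827/10888680 - 39814)*(36758 + 40475) = -433610286347/10888680*77233 = -33489023245437851/10888680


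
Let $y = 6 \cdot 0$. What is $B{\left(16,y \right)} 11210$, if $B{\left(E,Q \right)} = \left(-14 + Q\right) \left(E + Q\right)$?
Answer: $-2511040$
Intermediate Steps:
$y = 0$
$B{\left(16,y \right)} 11210 = \left(0^{2} - 224 - 0 + 16 \cdot 0\right) 11210 = \left(0 - 224 + 0 + 0\right) 11210 = \left(-224\right) 11210 = -2511040$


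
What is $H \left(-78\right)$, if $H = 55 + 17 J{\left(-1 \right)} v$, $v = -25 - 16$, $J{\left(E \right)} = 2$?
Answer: $104442$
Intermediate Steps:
$v = -41$ ($v = -25 - 16 = -41$)
$H = -1339$ ($H = 55 + 17 \cdot 2 \left(-41\right) = 55 + 34 \left(-41\right) = 55 - 1394 = -1339$)
$H \left(-78\right) = \left(-1339\right) \left(-78\right) = 104442$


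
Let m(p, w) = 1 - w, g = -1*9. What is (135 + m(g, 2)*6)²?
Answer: 16641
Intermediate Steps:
g = -9
(135 + m(g, 2)*6)² = (135 + (1 - 1*2)*6)² = (135 + (1 - 2)*6)² = (135 - 1*6)² = (135 - 6)² = 129² = 16641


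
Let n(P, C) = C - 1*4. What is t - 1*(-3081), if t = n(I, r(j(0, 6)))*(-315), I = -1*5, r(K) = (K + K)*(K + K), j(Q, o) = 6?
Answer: -41019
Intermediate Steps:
r(K) = 4*K² (r(K) = (2*K)*(2*K) = 4*K²)
I = -5
n(P, C) = -4 + C (n(P, C) = C - 4 = -4 + C)
t = -44100 (t = (-4 + 4*6²)*(-315) = (-4 + 4*36)*(-315) = (-4 + 144)*(-315) = 140*(-315) = -44100)
t - 1*(-3081) = -44100 - 1*(-3081) = -44100 + 3081 = -41019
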